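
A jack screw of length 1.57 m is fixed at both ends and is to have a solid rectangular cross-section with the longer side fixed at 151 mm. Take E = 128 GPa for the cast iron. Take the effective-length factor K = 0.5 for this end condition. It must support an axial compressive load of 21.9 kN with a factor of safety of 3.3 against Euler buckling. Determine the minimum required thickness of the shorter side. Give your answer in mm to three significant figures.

b ≈ 14.1 mm

Required P_cr = n·P = 3.3 × 21.9 = 72.27 kN
L_e = K·L = 0.5 × 1.57 = 0.7850 m
Required I = P_cr·L_e²/(π²E) = 7.227×10^4 × 0.7850² / (π² × 1.28×10^11) = 3.525×10^-8 m⁴
I_req = 3.525×10^4 mm⁴
Rectangle, weak axis: I_min = h·b³/12 with h = 151 mm fixed  ⇒  b = (12I/h)^(1/3) = 14.1 mm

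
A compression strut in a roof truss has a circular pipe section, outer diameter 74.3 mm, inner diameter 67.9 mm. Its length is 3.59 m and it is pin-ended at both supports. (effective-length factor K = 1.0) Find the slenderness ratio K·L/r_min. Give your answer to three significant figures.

λ ≈ 143

d_o = 74.3 mm, d_i = 67.9 mm
I = π(d_o⁴ − d_i⁴)/64 = π(74.3⁴ − 67.90⁴)/64 = 4.526×10^5 mm⁴
A = 714.8 mm²;  r_min = √(I/A) = √(4.526×10^5/714.8) = 25.16 mm
L_e = K·L = 1 × 3.59 m = 3.590 m = 3590.0 mm
λ = L_e / r_min = 3590.0 / 25.16 = 143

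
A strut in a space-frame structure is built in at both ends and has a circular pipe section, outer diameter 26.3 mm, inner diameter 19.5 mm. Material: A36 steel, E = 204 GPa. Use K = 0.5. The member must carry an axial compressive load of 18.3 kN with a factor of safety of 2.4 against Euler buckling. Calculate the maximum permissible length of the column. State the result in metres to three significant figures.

L_max ≈ 1.73 m

d_o = 26.3 mm, d_i = 19.5 mm
I = π(d_o⁴ − d_i⁴)/64 = π(26.3⁴ − 19.50⁴)/64 = 1.639×10^4 mm⁴
I = 1.639×10^-8 m⁴
Required critical load P_cr = n·P = 2.4 × 18.3 = 43.92 kN = 4.392×10^4 N
From P_cr = π²EI/(K·L)²:  L = (1/K)·√(π²EI/P_cr) = (1/0.5)·√(π²×2.04×10^11×1.639×10^-8/4.392×10^4)
L = 1.73 m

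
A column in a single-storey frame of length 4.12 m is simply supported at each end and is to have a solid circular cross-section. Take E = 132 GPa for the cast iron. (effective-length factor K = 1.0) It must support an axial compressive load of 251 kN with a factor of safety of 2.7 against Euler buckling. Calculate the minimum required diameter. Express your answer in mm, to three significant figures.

Required P_cr = n·P = 2.7 × 251 = 677.7 kN
L_e = K·L = 1 × 4.12 = 4.120 m
Required I = P_cr·L_e²/(π²E) = 6.777×10^5 × 4.120² / (π² × 1.32×10^11) = 8.830×10^-6 m⁴
I_req = 8.830×10^6 mm⁴
Solid circle: I = πd⁴/64  ⇒  d = (64I/π)^(1/4) = (64×8.830×10^6/π)^(1/4) = 116 mm

d ≈ 116 mm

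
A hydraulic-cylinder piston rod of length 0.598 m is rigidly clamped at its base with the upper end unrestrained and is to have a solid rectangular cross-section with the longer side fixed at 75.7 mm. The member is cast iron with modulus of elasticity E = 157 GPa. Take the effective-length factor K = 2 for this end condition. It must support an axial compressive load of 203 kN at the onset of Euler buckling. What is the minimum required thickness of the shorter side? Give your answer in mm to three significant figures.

L_e = K·L = 2 × 0.598 = 1.196 m
Required I = P_cr·L_e²/(π²E) = 2.030×10^5 × 1.196² / (π² × 1.57×10^11) = 1.874×10^-7 m⁴
I_req = 1.874×10^5 mm⁴
Rectangle, weak axis: I_min = h·b³/12 with h = 75.7 mm fixed  ⇒  b = (12I/h)^(1/3) = 31.0 mm

b ≈ 31.0 mm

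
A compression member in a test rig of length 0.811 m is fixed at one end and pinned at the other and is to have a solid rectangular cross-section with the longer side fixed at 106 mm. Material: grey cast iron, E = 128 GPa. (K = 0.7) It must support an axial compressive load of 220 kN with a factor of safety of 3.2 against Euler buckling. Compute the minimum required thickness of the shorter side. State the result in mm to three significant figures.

b ≈ 27.3 mm

Required P_cr = n·P = 3.2 × 220 = 704.0 kN
L_e = K·L = 0.7 × 0.811 = 0.5677 m
Required I = P_cr·L_e²/(π²E) = 7.040×10^5 × 0.5677² / (π² × 1.28×10^11) = 1.796×10^-7 m⁴
I_req = 1.796×10^5 mm⁴
Rectangle, weak axis: I_min = h·b³/12 with h = 106 mm fixed  ⇒  b = (12I/h)^(1/3) = 27.3 mm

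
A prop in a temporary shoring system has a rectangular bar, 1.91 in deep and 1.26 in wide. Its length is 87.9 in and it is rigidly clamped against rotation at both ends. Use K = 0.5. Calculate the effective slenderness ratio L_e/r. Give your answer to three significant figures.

λ ≈ 121

For a rectangle r_min = b/√12 = 1.26/√12 = 0.3637 in
L_e = K·L = 0.5 × 87.9 = 43.95 in
λ = L_e / r_min = 43.950 / 0.3637 = 121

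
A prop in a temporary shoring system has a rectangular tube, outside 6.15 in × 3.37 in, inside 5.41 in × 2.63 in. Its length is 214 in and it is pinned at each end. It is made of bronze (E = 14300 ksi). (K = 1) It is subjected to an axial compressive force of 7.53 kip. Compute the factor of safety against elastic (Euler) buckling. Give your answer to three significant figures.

n ≈ 4.67

Weak-axis I_min = (h_o·b_o³ − h_i·b_i³)/12 with b_o = 3.37, b_i = 2.630 in (shorter outer/inner sides).
I_min = (6.15×3.37³ − 5.410×2.630³)/12 = 11.41 in⁴
Effective length L_e = K·L = 1 × 214 = 214.0 in
P_cr = π²EI / L_e² = π² × 14300×10³ × 11.41 / 214.0² = 3.517×10^4 lb
Factor of safety n = P_cr / P = 35.174 / 7.53 = 4.67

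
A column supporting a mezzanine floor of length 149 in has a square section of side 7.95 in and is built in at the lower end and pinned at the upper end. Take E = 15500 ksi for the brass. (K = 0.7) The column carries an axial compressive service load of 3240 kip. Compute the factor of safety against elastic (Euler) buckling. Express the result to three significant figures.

I = a⁴/12 = 7.95⁴/12 = 332.9 in⁴
Effective length L_e = K·L = 0.7 × 149 = 104.3 in
P_cr = π²EI / L_e² = π² × 15500×10³ × 332.9 / 104.3² = 4.681×10^6 lb
Factor of safety n = P_cr / P = 4681.1 / 3240 = 1.44

n ≈ 1.44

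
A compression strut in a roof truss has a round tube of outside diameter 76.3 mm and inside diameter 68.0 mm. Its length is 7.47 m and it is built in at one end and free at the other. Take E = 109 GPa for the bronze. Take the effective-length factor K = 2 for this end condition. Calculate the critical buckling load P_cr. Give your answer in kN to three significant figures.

d_o = 76.3 mm, d_i = 68.0 mm
I = π(d_o⁴ − d_i⁴)/64 = π(76.3⁴ − 68.00⁴)/64 = 6.141×10^5 mm⁴
I = 6.141×10^5 mm⁴ = 6.141×10^-7 m⁴
Effective length L_e = K·L = 2 × 7.47 = 14.94 m
P_cr = π²EI / L_e² = π² × 109×10⁹ × 6.141×10^-7 / 14.94² = 2.960×10^3 N

P_cr ≈ 2.96 kN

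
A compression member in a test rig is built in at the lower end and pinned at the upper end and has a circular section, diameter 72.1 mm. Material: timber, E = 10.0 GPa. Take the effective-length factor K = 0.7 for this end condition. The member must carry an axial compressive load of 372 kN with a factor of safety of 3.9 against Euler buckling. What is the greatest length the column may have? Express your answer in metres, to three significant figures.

I = πd⁴/64 = π×72.1⁴/64 = 1.327×10^6 mm⁴
I = 1.327×10^-6 m⁴
Required critical load P_cr = n·P = 3.9 × 372 = 1451 kN = 1.451×10^6 N
From P_cr = π²EI/(K·L)²:  L = (1/K)·√(π²EI/P_cr) = (1/0.7)·√(π²×1.00×10^10×1.327×10^-6/1.451×10^6)
L = 0.429 m

L_max ≈ 0.429 m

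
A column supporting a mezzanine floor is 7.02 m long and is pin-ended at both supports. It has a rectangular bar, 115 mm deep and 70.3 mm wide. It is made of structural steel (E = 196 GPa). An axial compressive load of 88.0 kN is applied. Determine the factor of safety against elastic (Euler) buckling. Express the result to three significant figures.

n ≈ 1.49

Buckling occurs about the weak axis: I_min = h·b³/12 with b = 70.3 mm (the shorter side).
I_min = 115×70.3³/12 = 3.330×10^6 mm⁴
I = 3.330×10^6 mm⁴ = 3.330×10^-6 m⁴
Effective length L_e = K·L = 1 × 7.02 = 7.020 m
P_cr = π²EI / L_e² = π² × 196×10⁹ × 3.330×10^-6 / 7.020² = 1.307×10^5 N
Factor of safety n = P_cr / P = 130.70 / 88.0 = 1.49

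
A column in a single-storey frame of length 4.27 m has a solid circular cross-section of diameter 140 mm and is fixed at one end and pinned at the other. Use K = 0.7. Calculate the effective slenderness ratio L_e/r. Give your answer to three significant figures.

I = πd⁴/64 = π×140⁴/64 = 1.886×10^7 mm⁴
A = 1.539×10^4 mm²;  r_min = √(I/A) = √(1.886×10^7/1.539×10^4) = 35.00 mm
L_e = K·L = 0.7 × 4.27 m = 2.989 m = 2989.0 mm
λ = L_e / r_min = 2989.0 / 35.00 = 85.4

λ ≈ 85.4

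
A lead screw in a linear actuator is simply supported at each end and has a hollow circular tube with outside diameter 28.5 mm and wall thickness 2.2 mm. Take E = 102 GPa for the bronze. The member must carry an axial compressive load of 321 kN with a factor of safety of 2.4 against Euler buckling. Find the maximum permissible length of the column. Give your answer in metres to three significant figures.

Inner diameter d_i = 28.5 − 2×2.2 = 24.10 mm
I = π(d_o⁴ − d_i⁴)/64 = π(28.5⁴ − 24.10⁴)/64 = 1.583×10^4 mm⁴
I = 1.583×10^-8 m⁴
Required critical load P_cr = n·P = 2.4 × 321 = 770.4 kN = 7.704×10^5 N
From P_cr = π²EI/(K·L)²:  L = (1/K)·√(π²EI/P_cr) = (1/1)·√(π²×1.02×10^11×1.583×10^-8/7.704×10^5)
L = 0.144 m

L_max ≈ 0.144 m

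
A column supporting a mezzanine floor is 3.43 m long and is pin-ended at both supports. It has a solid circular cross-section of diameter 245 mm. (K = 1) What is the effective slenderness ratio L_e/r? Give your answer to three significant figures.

λ ≈ 56.0

I = πd⁴/64 = π×245⁴/64 = 1.769×10^8 mm⁴
A = 4.714×10^4 mm²;  r_min = √(I/A) = √(1.769×10^8/4.714×10^4) = 61.25 mm
L_e = K·L = 1 × 3.43 m = 3.430 m = 3430.0 mm
λ = L_e / r_min = 3430.0 / 61.25 = 56.0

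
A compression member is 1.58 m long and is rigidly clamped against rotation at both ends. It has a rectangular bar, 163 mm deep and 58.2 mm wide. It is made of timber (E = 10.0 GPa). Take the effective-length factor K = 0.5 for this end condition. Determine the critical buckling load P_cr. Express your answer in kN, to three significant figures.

P_cr ≈ 423 kN

Buckling occurs about the weak axis: I_min = h·b³/12 with b = 58.2 mm (the shorter side).
I_min = 163×58.2³/12 = 2.678×10^6 mm⁴
I = 2.678×10^6 mm⁴ = 2.678×10^-6 m⁴
Effective length L_e = K·L = 0.5 × 1.58 = 0.7900 m
P_cr = π²EI / L_e² = π² × 10.0×10⁹ × 2.678×10^-6 / 0.7900² = 4.235×10^5 N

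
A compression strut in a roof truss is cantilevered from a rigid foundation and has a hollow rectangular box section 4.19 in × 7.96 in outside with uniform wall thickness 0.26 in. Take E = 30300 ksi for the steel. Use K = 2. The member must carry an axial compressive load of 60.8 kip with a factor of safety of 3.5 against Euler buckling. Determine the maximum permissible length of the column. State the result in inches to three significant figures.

Inner dimensions: h_i = 7.96 − 2×0.26 = 7.440 in, b_i = 4.19 − 2×0.26 = 3.670 in
Weak-axis I_min = (h_o·b_o³ − h_i·b_i³)/12 with b_o = 4.19, b_i = 3.670 in (shorter outer/inner sides).
I_min = (7.96×4.19³ − 7.440×3.670³)/12 = 18.15 in⁴
Required critical load P_cr = n·P = 3.5 × 60.8 = 212.8 kip = 2.128×10^5 lb
From P_cr = π²EI/(K·L)²:  L = (1/K)·√(π²EI/P_cr) = (1/2)·√(π²×3.03×10^7×18.15/2.128×10^5)
L = 79.8 in

L_max ≈ 79.8 in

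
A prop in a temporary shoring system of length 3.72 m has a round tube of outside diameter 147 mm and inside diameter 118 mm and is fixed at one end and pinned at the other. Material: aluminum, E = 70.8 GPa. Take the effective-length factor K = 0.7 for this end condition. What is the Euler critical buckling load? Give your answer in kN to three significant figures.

d_o = 147 mm, d_i = 118 mm
I = π(d_o⁴ − d_i⁴)/64 = π(147⁴ − 118.0⁴)/64 = 1.340×10^7 mm⁴
I = 1.340×10^7 mm⁴ = 1.340×10^-5 m⁴
Effective length L_e = K·L = 0.7 × 3.72 = 2.604 m
P_cr = π²EI / L_e² = π² × 70.8×10⁹ × 1.340×10^-5 / 2.604² = 1.381×10^6 N

P_cr ≈ 1380 kN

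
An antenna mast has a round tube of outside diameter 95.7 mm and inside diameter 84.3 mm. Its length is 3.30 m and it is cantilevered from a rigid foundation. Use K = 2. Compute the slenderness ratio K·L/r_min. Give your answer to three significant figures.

d_o = 95.7 mm, d_i = 84.3 mm
I = π(d_o⁴ − d_i⁴)/64 = π(95.7⁴ − 84.30⁴)/64 = 1.638×10^6 mm⁴
A = 1.612×10^3 mm²;  r_min = √(I/A) = √(1.638×10^6/1.612×10^3) = 31.88 mm
L_e = K·L = 2 × 3.30 m = 6.600 m = 6600.0 mm
λ = L_e / r_min = 6600.0 / 31.88 = 207

λ ≈ 207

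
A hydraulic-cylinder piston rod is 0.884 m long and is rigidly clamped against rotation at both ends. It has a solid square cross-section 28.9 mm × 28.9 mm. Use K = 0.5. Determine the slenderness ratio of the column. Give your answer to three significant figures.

λ ≈ 53.0

I = a⁴/12 = 28.9⁴/12 = 5.813×10^4 mm⁴
A = 835.2 mm²;  r_min = √(I/A) = √(5.813×10^4/835.2) = 8.343 mm
L_e = K·L = 0.5 × 0.884 m = 0.4420 m = 442.00 mm
λ = L_e / r_min = 442.00 / 8.343 = 53.0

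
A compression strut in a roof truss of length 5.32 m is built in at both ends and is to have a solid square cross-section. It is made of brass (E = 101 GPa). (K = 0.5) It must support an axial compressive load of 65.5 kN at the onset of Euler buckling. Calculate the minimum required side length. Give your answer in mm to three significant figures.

a ≈ 48.6 mm

L_e = K·L = 0.5 × 5.32 = 2.660 m
Required I = P_cr·L_e²/(π²E) = 6.550×10^4 × 2.660² / (π² × 1.01×10^11) = 4.649×10^-7 m⁴
I_req = 4.649×10^5 mm⁴
Solid square: I = a⁴/12  ⇒  a = (12I)^(1/4) = (12×4.649×10^5)^(1/4) = 48.6 mm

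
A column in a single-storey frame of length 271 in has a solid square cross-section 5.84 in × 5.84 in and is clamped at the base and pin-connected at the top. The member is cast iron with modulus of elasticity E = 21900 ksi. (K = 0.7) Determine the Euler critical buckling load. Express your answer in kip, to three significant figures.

I = a⁴/12 = 5.84⁴/12 = 96.93 in⁴
Effective length L_e = K·L = 0.7 × 271 = 189.7 in
P_cr = π²EI / L_e² = π² × 21900×10³ × 96.93 / 189.7² = 5.822×10^5 lb

P_cr ≈ 582 kip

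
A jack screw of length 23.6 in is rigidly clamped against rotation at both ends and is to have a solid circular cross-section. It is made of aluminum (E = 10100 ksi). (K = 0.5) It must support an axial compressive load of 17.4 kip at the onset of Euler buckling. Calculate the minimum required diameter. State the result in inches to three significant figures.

d ≈ 0.839 in

L_e = K·L = 0.5 × 23.6 = 11.80 in
Required I = P_cr·L_e²/(π²E) = 1.740×10^4 × 11.80² / (π² × 1.01×10^7) = 2.430×10^-2 in⁴
Solid circle: I = πd⁴/64  ⇒  d = (64I/π)^(1/4) = (64×2.430×10^-2/π)^(1/4) = 0.839 in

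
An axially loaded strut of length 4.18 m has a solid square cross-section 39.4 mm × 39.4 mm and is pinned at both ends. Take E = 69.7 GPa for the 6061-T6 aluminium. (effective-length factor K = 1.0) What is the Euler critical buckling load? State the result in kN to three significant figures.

P_cr ≈ 7.91 kN

I = a⁴/12 = 39.4⁴/12 = 2.008×10^5 mm⁴
I = 2.008×10^5 mm⁴ = 2.008×10^-7 m⁴
Effective length L_e = K·L = 1 × 4.18 = 4.180 m
P_cr = π²EI / L_e² = π² × 69.7×10⁹ × 2.008×10^-7 / 4.180² = 7.906×10^3 N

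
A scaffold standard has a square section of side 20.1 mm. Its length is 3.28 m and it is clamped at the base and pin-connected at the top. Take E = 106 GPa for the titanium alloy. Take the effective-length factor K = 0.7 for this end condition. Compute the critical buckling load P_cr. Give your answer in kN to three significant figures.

I = a⁴/12 = 20.1⁴/12 = 1.360×10^4 mm⁴
I = 1.360×10^4 mm⁴ = 1.360×10^-8 m⁴
Effective length L_e = K·L = 0.7 × 3.28 = 2.296 m
P_cr = π²EI / L_e² = π² × 106×10⁹ × 1.360×10^-8 / 2.296² = 2.699×10^3 N

P_cr ≈ 2.70 kN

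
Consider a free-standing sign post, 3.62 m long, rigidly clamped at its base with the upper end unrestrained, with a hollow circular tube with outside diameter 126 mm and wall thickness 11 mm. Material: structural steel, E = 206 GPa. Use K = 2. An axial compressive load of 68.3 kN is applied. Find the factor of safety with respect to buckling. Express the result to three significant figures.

n ≈ 3.77

Inner diameter d_i = 126 − 2×11 = 104.0 mm
I = π(d_o⁴ − d_i⁴)/64 = π(126⁴ − 104.0⁴)/64 = 6.630×10^6 mm⁴
I = 6.630×10^6 mm⁴ = 6.630×10^-6 m⁴
Effective length L_e = K·L = 2 × 3.62 = 7.240 m
P_cr = π²EI / L_e² = π² × 206×10⁹ × 6.630×10^-6 / 7.240² = 2.572×10^5 N
Factor of safety n = P_cr / P = 257.15 / 68.3 = 3.77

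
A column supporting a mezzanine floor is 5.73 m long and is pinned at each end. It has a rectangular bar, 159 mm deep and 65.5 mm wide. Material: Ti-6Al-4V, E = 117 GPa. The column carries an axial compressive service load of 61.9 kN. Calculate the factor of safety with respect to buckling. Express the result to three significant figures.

Buckling occurs about the weak axis: I_min = h·b³/12 with b = 65.5 mm (the shorter side).
I_min = 159×65.5³/12 = 3.723×10^6 mm⁴
I = 3.723×10^6 mm⁴ = 3.723×10^-6 m⁴
Effective length L_e = K·L = 1 × 5.73 = 5.730 m
P_cr = π²EI / L_e² = π² × 117×10⁹ × 3.723×10^-6 / 5.730² = 1.310×10^5 N
Factor of safety n = P_cr / P = 130.95 / 61.9 = 2.12

n ≈ 2.12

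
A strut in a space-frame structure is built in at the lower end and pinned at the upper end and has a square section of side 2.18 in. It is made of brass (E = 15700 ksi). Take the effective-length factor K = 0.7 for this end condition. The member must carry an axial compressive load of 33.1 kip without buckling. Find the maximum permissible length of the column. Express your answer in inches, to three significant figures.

L_max ≈ 134 in

I = a⁴/12 = 2.18⁴/12 = 1.882 in⁴
At the buckling limit P_cr = P = 3.310×10^4 lb
From P_cr = π²EI/(K·L)²:  L = (1/K)·√(π²EI/P_cr) = (1/0.7)·√(π²×1.57×10^7×1.882/3.310×10^4)
L = 134 in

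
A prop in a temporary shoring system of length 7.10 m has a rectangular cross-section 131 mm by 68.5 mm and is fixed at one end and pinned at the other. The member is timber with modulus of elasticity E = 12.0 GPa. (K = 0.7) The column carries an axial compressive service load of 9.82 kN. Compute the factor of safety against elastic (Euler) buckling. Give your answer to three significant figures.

n ≈ 1.71

Buckling occurs about the weak axis: I_min = h·b³/12 with b = 68.5 mm (the shorter side).
I_min = 131×68.5³/12 = 3.509×10^6 mm⁴
I = 3.509×10^6 mm⁴ = 3.509×10^-6 m⁴
Effective length L_e = K·L = 0.7 × 7.10 = 4.970 m
P_cr = π²EI / L_e² = π² × 12.0×10⁹ × 3.509×10^-6 / 4.970² = 1.682×10^4 N
Factor of safety n = P_cr / P = 16.824 / 9.82 = 1.71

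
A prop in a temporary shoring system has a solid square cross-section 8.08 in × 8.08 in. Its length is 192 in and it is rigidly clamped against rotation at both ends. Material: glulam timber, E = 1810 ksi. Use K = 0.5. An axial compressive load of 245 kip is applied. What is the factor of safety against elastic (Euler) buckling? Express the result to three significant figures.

I = a⁴/12 = 8.08⁴/12 = 355.2 in⁴
Effective length L_e = K·L = 0.5 × 192 = 96.00 in
P_cr = π²EI / L_e² = π² × 1810×10³ × 355.2 / 96.00² = 6.885×10^5 lb
Factor of safety n = P_cr / P = 688.49 / 245 = 2.81

n ≈ 2.81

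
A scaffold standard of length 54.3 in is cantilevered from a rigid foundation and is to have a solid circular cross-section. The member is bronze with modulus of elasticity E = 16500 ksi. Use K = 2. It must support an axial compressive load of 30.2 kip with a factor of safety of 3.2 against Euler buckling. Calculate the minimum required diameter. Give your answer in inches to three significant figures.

d ≈ 3.46 in

Required P_cr = n·P = 3.2 × 30.2 = 96.64 kip
L_e = K·L = 2 × 54.3 = 108.6 in
Required I = P_cr·L_e²/(π²E) = 9.664×10^4 × 108.6² / (π² × 1.65×10^7) = 6.999 in⁴
Solid circle: I = πd⁴/64  ⇒  d = (64I/π)^(1/4) = (64×6.999/π)^(1/4) = 3.46 in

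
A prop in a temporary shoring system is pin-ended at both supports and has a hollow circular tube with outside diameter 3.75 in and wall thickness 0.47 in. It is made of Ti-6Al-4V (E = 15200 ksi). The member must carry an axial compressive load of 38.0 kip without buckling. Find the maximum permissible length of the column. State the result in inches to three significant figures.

L_max ≈ 162 in

Inner diameter d_i = 3.75 − 2×0.47 = 2.810 in
I = π(d_o⁴ − d_i⁴)/64 = π(3.75⁴ − 2.810⁴)/64 = 6.647 in⁴
At the buckling limit P_cr = P = 3.800×10^4 lb
From P_cr = π²EI/(K·L)²:  L = (1/K)·√(π²EI/P_cr) = (1/1)·√(π²×1.52×10^7×6.647/3.800×10^4)
L = 162 in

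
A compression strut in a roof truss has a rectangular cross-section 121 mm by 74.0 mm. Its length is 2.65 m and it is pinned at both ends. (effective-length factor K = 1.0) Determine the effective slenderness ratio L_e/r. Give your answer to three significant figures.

Buckling occurs about the weak axis: I_min = h·b³/12 with b = 74.0 mm (the shorter side).
I_min = 121×74.0³/12 = 4.086×10^6 mm⁴
A = 8.954×10^3 mm²;  r_min = √(I/A) = √(4.086×10^6/8.954×10^3) = 21.36 mm
L_e = K·L = 1 × 2.65 m = 2.650 m = 2650.0 mm
λ = L_e / r_min = 2650.0 / 21.36 = 124

λ ≈ 124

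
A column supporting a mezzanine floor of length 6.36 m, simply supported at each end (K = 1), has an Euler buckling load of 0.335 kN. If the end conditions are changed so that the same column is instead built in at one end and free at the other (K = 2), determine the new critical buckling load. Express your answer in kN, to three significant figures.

P_cr ≈ 0.0838 kN

P_cr ∝ 1/K², so P_cr,new = P_cr,old × (K_old/K_new)² = 0.335 × (1/2)²
= 0.335 × 0.2500 = 0.0838 kN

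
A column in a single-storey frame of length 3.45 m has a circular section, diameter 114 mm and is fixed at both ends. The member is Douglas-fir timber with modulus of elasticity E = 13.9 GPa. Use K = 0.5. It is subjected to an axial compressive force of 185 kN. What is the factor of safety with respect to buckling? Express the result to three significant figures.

I = πd⁴/64 = π×114⁴/64 = 8.291×10^6 mm⁴
I = 8.291×10^6 mm⁴ = 8.291×10^-6 m⁴
Effective length L_e = K·L = 0.5 × 3.45 = 1.725 m
P_cr = π²EI / L_e² = π² × 13.9×10⁹ × 8.291×10^-6 / 1.725² = 3.822×10^5 N
Factor of safety n = P_cr / P = 382.23 / 185 = 2.07

n ≈ 2.07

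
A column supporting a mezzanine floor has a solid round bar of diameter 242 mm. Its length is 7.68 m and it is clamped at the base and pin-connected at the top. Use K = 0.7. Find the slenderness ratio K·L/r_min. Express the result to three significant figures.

For a solid circle r = d/4 = 242/4 = 60.50 mm
L_e = K·L = 0.7 × 7.68 m = 5.376 m = 5376.0 mm
λ = L_e / r_min = 5376.0 / 60.50 = 88.9

λ ≈ 88.9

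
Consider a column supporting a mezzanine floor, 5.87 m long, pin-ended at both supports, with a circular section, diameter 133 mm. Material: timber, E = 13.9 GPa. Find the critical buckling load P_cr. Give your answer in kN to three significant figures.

P_cr ≈ 61.2 kN

I = πd⁴/64 = π×133⁴/64 = 1.536×10^7 mm⁴
I = 1.536×10^7 mm⁴ = 1.536×10^-5 m⁴
Effective length L_e = K·L = 1 × 5.87 = 5.870 m
P_cr = π²EI / L_e² = π² × 13.9×10⁹ × 1.536×10^-5 / 5.870² = 6.115×10^4 N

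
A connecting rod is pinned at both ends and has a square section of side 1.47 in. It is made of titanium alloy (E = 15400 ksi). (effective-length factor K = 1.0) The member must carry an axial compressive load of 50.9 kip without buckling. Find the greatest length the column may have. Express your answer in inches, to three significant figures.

I = a⁴/12 = 1.47⁴/12 = 0.3891 in⁴
At the buckling limit P_cr = P = 5.090×10^4 lb
From P_cr = π²EI/(K·L)²:  L = (1/K)·√(π²EI/P_cr) = (1/1)·√(π²×1.54×10^7×0.3891/5.090×10^4)
L = 34.1 in

L_max ≈ 34.1 in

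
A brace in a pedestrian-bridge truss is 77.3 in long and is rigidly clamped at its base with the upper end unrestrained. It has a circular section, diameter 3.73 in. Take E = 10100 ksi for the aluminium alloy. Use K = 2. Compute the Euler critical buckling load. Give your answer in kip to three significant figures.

I = πd⁴/64 = π×3.73⁴/64 = 9.502 in⁴
Effective length L_e = K·L = 2 × 77.3 = 154.6 in
P_cr = π²EI / L_e² = π² × 10100×10³ × 9.502 / 154.6² = 3.963×10^4 lb

P_cr ≈ 39.6 kip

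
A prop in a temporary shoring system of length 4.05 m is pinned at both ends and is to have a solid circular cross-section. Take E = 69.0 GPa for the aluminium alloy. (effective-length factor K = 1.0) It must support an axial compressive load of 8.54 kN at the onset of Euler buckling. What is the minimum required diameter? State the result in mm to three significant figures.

L_e = K·L = 1 × 4.05 = 4.050 m
Required I = P_cr·L_e²/(π²E) = 8.540×10^3 × 4.050² / (π² × 6.90×10^10) = 2.057×10^-7 m⁴
I_req = 2.057×10^5 mm⁴
Solid circle: I = πd⁴/64  ⇒  d = (64I/π)^(1/4) = (64×2.057×10^5/π)^(1/4) = 45.2 mm

d ≈ 45.2 mm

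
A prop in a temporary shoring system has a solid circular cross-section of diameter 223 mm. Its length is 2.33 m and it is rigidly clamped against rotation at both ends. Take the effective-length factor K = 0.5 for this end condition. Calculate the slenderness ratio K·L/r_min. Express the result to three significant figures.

I = πd⁴/64 = π×223⁴/64 = 1.214×10^8 mm⁴
A = 3.906×10^4 mm²;  r_min = √(I/A) = √(1.214×10^8/3.906×10^4) = 55.75 mm
L_e = K·L = 0.5 × 2.33 m = 1.165 m = 1165.0 mm
λ = L_e / r_min = 1165.0 / 55.75 = 20.9

λ ≈ 20.9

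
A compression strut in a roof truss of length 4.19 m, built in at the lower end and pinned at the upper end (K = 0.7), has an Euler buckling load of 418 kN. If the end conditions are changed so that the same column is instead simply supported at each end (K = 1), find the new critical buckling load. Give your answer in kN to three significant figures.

P_cr ∝ 1/K², so P_cr,new = P_cr,old × (K_old/K_new)² = 418 × (0.7/1)²
= 418 × 0.4900 = 205 kN

P_cr ≈ 205 kN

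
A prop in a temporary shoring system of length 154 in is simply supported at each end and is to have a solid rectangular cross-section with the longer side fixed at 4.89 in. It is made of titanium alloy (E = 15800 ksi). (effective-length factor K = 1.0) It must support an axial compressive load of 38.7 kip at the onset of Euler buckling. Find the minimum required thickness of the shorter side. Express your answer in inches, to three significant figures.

L_e = K·L = 1 × 154 = 154.0 in
Required I = P_cr·L_e²/(π²E) = 3.870×10^4 × 154.0² / (π² × 1.58×10^7) = 5.886 in⁴
Rectangle, weak axis: I_min = h·b³/12 with h = 4.89 in fixed  ⇒  b = (12I/h)^(1/3) = 2.44 in

b ≈ 2.44 in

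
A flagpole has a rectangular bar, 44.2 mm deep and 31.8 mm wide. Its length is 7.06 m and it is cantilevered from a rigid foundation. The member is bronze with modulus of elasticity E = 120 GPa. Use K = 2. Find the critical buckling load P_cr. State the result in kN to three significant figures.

Buckling occurs about the weak axis: I_min = h·b³/12 with b = 31.8 mm (the shorter side).
I_min = 44.2×31.8³/12 = 1.184×10^5 mm⁴
I = 1.184×10^5 mm⁴ = 1.184×10^-7 m⁴
Effective length L_e = K·L = 2 × 7.06 = 14.12 m
P_cr = π²EI / L_e² = π² × 120×10⁹ × 1.184×10^-7 / 14.12² = 703.6 N

P_cr ≈ 0.704 kN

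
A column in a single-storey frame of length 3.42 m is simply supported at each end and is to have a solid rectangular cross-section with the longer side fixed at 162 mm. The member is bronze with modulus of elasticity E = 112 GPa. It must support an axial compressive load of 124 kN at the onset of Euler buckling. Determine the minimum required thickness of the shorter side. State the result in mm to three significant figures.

L_e = K·L = 1 × 3.42 = 3.420 m
Required I = P_cr·L_e²/(π²E) = 1.240×10^5 × 3.420² / (π² × 1.12×10^11) = 1.312×10^-6 m⁴
I_req = 1.312×10^6 mm⁴
Rectangle, weak axis: I_min = h·b³/12 with h = 162 mm fixed  ⇒  b = (12I/h)^(1/3) = 46.0 mm

b ≈ 46.0 mm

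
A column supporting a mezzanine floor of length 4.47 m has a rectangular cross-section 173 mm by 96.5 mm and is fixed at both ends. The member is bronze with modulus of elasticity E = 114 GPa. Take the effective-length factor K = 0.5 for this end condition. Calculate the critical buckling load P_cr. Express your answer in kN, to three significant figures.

Buckling occurs about the weak axis: I_min = h·b³/12 with b = 96.5 mm (the shorter side).
I_min = 173×96.5³/12 = 1.296×10^7 mm⁴
I = 1.296×10^7 mm⁴ = 1.296×10^-5 m⁴
Effective length L_e = K·L = 0.5 × 4.47 = 2.235 m
P_cr = π²EI / L_e² = π² × 114×10⁹ × 1.296×10^-5 / 2.235² = 2.918×10^6 N

P_cr ≈ 2920 kN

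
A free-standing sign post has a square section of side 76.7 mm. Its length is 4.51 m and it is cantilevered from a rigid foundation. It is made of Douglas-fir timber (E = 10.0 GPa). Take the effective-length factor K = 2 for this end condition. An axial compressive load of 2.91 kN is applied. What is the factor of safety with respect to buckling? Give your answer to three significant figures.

I = a⁴/12 = 76.7⁴/12 = 2.884×10^6 mm⁴
I = 2.884×10^6 mm⁴ = 2.884×10^-6 m⁴
Effective length L_e = K·L = 2 × 4.51 = 9.020 m
P_cr = π²EI / L_e² = π² × 10.0×10⁹ × 2.884×10^-6 / 9.020² = 3.499×10^3 N
Factor of safety n = P_cr / P = 3.4985 / 2.91 = 1.20

n ≈ 1.20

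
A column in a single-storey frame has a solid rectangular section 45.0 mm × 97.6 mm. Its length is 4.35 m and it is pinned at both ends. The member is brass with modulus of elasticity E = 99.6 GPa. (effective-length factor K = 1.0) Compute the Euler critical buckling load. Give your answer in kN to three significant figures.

P_cr ≈ 38.5 kN

Buckling occurs about the weak axis: I_min = h·b³/12 with b = 45.0 mm (the shorter side).
I_min = 97.6×45.0³/12 = 7.412×10^5 mm⁴
I = 7.412×10^5 mm⁴ = 7.412×10^-7 m⁴
Effective length L_e = K·L = 1 × 4.35 = 4.350 m
P_cr = π²EI / L_e² = π² × 99.6×10⁹ × 7.412×10^-7 / 4.350² = 3.850×10^4 N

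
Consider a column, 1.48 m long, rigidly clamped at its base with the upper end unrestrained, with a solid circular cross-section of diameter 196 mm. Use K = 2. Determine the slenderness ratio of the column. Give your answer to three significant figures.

I = πd⁴/64 = π×196⁴/64 = 7.244×10^7 mm⁴
A = 3.017×10^4 mm²;  r_min = √(I/A) = √(7.244×10^7/3.017×10^4) = 49.00 mm
L_e = K·L = 2 × 1.48 m = 2.960 m = 2960.0 mm
λ = L_e / r_min = 2960.0 / 49.00 = 60.4

λ ≈ 60.4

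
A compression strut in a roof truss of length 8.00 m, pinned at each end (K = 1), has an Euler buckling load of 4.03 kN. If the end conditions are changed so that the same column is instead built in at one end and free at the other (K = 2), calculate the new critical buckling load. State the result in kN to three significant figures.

P_cr ∝ 1/K², so P_cr,new = P_cr,old × (K_old/K_new)² = 4.03 × (1/2)²
= 4.03 × 0.2500 = 1.01 kN

P_cr ≈ 1.01 kN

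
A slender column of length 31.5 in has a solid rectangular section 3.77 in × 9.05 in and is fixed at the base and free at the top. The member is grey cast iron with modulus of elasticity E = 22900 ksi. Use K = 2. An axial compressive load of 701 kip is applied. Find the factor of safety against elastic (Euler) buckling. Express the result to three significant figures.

Buckling occurs about the weak axis: I_min = h·b³/12 with b = 3.77 in (the shorter side).
I_min = 9.05×3.77³/12 = 40.41 in⁴
Effective length L_e = K·L = 2 × 31.5 = 63.00 in
P_cr = π²EI / L_e² = π² × 22900×10³ × 40.41 / 63.00² = 2.301×10^6 lb
Factor of safety n = P_cr / P = 2301.2 / 701 = 3.28

n ≈ 3.28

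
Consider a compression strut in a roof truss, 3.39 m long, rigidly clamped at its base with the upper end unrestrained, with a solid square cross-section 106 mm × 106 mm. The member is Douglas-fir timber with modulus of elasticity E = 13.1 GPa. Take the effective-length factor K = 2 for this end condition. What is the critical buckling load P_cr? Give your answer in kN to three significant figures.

I = a⁴/12 = 106⁴/12 = 1.052×10^7 mm⁴
I = 1.052×10^7 mm⁴ = 1.052×10^-5 m⁴
Effective length L_e = K·L = 2 × 3.39 = 6.780 m
P_cr = π²EI / L_e² = π² × 13.1×10⁹ × 1.052×10^-5 / 6.780² = 2.959×10^4 N

P_cr ≈ 29.6 kN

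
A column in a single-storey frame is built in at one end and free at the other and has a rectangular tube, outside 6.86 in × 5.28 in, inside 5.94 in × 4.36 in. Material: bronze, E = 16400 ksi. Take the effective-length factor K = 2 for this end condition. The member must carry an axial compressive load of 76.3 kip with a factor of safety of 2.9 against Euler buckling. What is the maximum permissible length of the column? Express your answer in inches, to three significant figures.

L_max ≈ 88.8 in

Weak-axis I_min = (h_o·b_o³ − h_i·b_i³)/12 with b_o = 5.28, b_i = 4.360 in (shorter outer/inner sides).
I_min = (6.86×5.28³ − 5.940×4.360³)/12 = 43.12 in⁴
Required critical load P_cr = n·P = 2.9 × 76.3 = 221.3 kip = 2.213×10^5 lb
From P_cr = π²EI/(K·L)²:  L = (1/K)·√(π²EI/P_cr) = (1/2)·√(π²×1.64×10^7×43.12/2.213×10^5)
L = 88.8 in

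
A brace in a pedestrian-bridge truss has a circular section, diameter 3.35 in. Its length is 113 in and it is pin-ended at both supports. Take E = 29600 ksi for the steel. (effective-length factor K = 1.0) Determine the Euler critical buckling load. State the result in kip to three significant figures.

I = πd⁴/64 = π×3.35⁴/64 = 6.182 in⁴
Effective length L_e = K·L = 1 × 113 = 113.0 in
P_cr = π²EI / L_e² = π² × 29600×10³ × 6.182 / 113.0² = 1.414×10^5 lb

P_cr ≈ 141 kip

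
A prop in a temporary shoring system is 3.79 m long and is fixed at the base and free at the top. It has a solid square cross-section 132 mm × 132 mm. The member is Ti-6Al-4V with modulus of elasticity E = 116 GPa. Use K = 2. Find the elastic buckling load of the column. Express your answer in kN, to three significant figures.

P_cr ≈ 504 kN

I = a⁴/12 = 132⁴/12 = 2.530×10^7 mm⁴
I = 2.530×10^7 mm⁴ = 2.530×10^-5 m⁴
Effective length L_e = K·L = 2 × 3.79 = 7.580 m
P_cr = π²EI / L_e² = π² × 116×10⁹ × 2.530×10^-5 / 7.580² = 5.041×10^5 N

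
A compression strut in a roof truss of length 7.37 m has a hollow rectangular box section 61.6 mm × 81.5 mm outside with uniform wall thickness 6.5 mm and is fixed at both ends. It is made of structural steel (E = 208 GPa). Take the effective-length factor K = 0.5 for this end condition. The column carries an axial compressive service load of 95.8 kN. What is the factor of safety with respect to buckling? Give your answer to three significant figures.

Inner dimensions: h_i = 81.5 − 2×6.5 = 68.50 mm, b_i = 61.6 − 2×6.5 = 48.60 mm
Weak-axis I_min = (h_o·b_o³ − h_i·b_i³)/12 with b_o = 61.6, b_i = 48.60 mm (shorter outer/inner sides).
I_min = (81.5×61.6³ − 68.50×48.60³)/12 = 9.323×10^5 mm⁴
I = 9.323×10^5 mm⁴ = 9.323×10^-7 m⁴
Effective length L_e = K·L = 0.5 × 7.37 = 3.685 m
P_cr = π²EI / L_e² = π² × 208×10⁹ × 9.323×10^-7 / 3.685² = 1.409×10^5 N
Factor of safety n = P_cr / P = 140.94 / 95.8 = 1.47

n ≈ 1.47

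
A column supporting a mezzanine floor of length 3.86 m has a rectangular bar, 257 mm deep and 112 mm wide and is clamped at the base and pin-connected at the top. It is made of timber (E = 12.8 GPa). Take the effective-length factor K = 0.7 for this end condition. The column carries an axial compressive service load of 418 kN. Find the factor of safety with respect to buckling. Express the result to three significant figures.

n ≈ 1.25

Buckling occurs about the weak axis: I_min = h·b³/12 with b = 112 mm (the shorter side).
I_min = 257×112³/12 = 3.009×10^7 mm⁴
I = 3.009×10^7 mm⁴ = 3.009×10^-5 m⁴
Effective length L_e = K·L = 0.7 × 3.86 = 2.702 m
P_cr = π²EI / L_e² = π² × 12.8×10⁹ × 3.009×10^-5 / 2.702² = 5.206×10^5 N
Factor of safety n = P_cr / P = 520.65 / 418 = 1.25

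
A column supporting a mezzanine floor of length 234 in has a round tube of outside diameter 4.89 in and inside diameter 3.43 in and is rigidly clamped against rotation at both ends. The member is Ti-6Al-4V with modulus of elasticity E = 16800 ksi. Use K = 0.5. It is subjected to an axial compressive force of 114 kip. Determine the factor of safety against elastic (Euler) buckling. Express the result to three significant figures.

n ≈ 2.26

d_o = 4.89 in, d_i = 3.43 in
I = π(d_o⁴ − d_i⁴)/64 = π(4.89⁴ − 3.430⁴)/64 = 21.27 in⁴
Effective length L_e = K·L = 0.5 × 234 = 117.0 in
P_cr = π²EI / L_e² = π² × 16800×10³ × 21.27 / 117.0² = 2.577×10^5 lb
Factor of safety n = P_cr / P = 257.67 / 114 = 2.26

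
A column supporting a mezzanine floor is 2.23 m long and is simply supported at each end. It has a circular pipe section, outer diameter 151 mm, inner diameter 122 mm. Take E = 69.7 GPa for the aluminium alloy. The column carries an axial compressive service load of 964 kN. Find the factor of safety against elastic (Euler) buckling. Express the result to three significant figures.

d_o = 151 mm, d_i = 122 mm
I = π(d_o⁴ − d_i⁴)/64 = π(151⁴ − 122.0⁴)/64 = 1.465×10^7 mm⁴
I = 1.465×10^7 mm⁴ = 1.465×10^-5 m⁴
Effective length L_e = K·L = 1 × 2.23 = 2.230 m
P_cr = π²EI / L_e² = π² × 69.7×10⁹ × 1.465×10^-5 / 2.230² = 2.026×10^6 N
Factor of safety n = P_cr / P = 2025.9 / 964 = 2.10

n ≈ 2.10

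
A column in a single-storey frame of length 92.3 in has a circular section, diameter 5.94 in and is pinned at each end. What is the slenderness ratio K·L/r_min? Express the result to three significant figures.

λ ≈ 62.2

For a solid circle r = d/4 = 5.94/4 = 1.485 in
L_e = K·L = 1 × 92.3 = 92.30 in
λ = L_e / r_min = 92.300 / 1.485 = 62.2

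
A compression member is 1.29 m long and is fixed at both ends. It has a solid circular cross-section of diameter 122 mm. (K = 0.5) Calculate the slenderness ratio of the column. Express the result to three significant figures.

λ ≈ 21.1

I = πd⁴/64 = π×122⁴/64 = 1.087×10^7 mm⁴
A = 1.169×10^4 mm²;  r_min = √(I/A) = √(1.087×10^7/1.169×10^4) = 30.50 mm
L_e = K·L = 0.5 × 1.29 m = 0.6450 m = 645.00 mm
λ = L_e / r_min = 645.00 / 30.50 = 21.1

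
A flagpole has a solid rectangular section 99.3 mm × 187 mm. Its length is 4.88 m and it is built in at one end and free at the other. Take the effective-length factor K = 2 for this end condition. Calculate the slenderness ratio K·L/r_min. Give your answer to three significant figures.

For a rectangle r_min = b/√12 = 99.3/√12 = 28.67 mm
L_e = K·L = 2 × 4.88 m = 9.760 m = 9760.0 mm
λ = L_e / r_min = 9760.0 / 28.67 = 340

λ ≈ 340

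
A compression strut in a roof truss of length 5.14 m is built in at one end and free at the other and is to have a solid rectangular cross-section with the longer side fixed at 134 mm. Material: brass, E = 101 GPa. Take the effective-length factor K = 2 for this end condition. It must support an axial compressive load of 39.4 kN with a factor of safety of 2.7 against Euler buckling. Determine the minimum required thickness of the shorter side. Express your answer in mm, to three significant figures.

Required P_cr = n·P = 2.7 × 39.4 = 106.4 kN
L_e = K·L = 2 × 5.14 = 10.28 m
Required I = P_cr·L_e²/(π²E) = 1.064×10^5 × 10.28² / (π² × 1.01×10^11) = 1.128×10^-5 m⁴
I_req = 1.128×10^7 mm⁴
Rectangle, weak axis: I_min = h·b³/12 with h = 134 mm fixed  ⇒  b = (12I/h)^(1/3) = 100 mm

b ≈ 100 mm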